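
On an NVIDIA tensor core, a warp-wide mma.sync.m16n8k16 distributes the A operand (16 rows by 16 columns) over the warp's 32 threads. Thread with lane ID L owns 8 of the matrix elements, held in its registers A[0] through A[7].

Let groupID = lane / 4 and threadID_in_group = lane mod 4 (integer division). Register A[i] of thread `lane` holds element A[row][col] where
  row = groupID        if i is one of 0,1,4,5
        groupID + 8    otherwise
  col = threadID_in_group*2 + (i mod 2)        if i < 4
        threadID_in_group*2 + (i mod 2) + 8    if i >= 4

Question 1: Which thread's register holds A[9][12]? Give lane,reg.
6,6

r=9->g=1,rb=1  c=12->cb=1,t=2,b0=0
L=1*4+2=6  i=1*4+1*2+0=6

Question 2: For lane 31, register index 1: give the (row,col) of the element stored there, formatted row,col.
31: G=7,T=3
[1] (7+0,3*2+1+0) = (7,7)

7,7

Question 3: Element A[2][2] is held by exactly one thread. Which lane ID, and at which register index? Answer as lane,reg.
9,0

r=2→G=2,rhi=0  c=2→chi=0,T=1,p=0
L=2*4+1=9  i=0*4+0*2+0=0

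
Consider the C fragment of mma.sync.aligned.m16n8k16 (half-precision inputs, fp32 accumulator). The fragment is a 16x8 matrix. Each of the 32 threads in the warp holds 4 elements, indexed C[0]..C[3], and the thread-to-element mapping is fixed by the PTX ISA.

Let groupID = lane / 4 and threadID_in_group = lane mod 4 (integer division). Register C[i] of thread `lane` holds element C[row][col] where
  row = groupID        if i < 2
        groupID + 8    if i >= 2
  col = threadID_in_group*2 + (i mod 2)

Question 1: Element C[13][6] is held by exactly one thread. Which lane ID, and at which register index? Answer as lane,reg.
23,2

r=13→G=5,rhi=1  c=6→T=3,p=0
L=5*4+3=23  i=1*2+0=2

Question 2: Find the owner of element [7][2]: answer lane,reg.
r=7→G=7,rhi=0  c=2→T=1,p=0
L=7*4+1=29  i=0*2+0=0

29,0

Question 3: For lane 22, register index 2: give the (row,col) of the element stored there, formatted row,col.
22: G=5,T=2
[2] (5+8,2*2+0) = (13,4)

13,4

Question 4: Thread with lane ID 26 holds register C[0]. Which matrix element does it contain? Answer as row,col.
6,4

L=26⇒gr=26>>2=6, th=26&3=2
[0]⇒row 6+0=6  col 2·2+0=4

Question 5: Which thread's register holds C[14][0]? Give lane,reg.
r=14->g=6,rb=1  c=0->t=0,b0=0
L=6*4+0=24  i=1*2+0=2

24,2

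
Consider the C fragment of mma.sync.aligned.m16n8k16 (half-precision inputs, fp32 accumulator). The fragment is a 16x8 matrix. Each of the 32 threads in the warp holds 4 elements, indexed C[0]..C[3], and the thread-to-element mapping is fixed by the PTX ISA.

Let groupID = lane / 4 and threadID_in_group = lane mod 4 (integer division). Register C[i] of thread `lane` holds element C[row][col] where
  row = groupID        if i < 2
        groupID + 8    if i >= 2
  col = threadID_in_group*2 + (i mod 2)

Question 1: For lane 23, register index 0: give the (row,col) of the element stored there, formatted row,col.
5,6

23: g=5,t=3
[0] (5+0,3*2+0) = (5,6)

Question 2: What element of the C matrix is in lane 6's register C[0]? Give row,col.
L=6⇒gr=6>>2=1, th=6&3=2
[0]⇒row 1+0=1  col 2·2+0=4

1,4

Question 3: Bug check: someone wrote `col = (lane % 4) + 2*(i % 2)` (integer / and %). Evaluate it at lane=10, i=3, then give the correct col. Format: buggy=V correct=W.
`(lane % 4) + 2*(i % 2)`[10,3]->4
lane 10: gid=2 (10/4), tid=2 (10%4)
i=3: r=2+8=10, c=2*2+1=5
col: 4 vs 5

buggy=4 correct=5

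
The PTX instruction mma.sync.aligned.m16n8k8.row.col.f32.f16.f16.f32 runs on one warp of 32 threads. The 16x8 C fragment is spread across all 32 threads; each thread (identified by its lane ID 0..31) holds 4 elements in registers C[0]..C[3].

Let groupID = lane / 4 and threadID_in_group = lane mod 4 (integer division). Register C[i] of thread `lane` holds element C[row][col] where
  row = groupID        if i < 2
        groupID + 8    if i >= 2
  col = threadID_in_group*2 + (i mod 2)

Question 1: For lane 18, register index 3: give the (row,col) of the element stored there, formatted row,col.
12,5

lane 18⇒18/4=4, 18 mod 4=2
i=3  r:4+8⇒12  c:2·2+1⇒5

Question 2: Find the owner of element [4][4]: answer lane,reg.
r=4⇒gr=4,Rb=0  c=4⇒th=2,odd=0
L=4*4+2=18  i=0*2+0=0

18,0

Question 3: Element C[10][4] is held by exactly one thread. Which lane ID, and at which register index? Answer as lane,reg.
10,2

r=10->g=2,rb=1  c=4->t=2,b0=0
L=2*4+2=10  i=1*2+0=2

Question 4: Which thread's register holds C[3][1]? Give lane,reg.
r=3⇒gr=3,Rb=0  c=1⇒th=0,odd=1
L=3*4+0=12  i=0*2+1=1

12,1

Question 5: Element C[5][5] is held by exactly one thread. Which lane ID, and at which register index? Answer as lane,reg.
r=5->g=5,rb=0  c=5->t=2,b0=1
L=5*4+2=22  i=0*2+1=1

22,1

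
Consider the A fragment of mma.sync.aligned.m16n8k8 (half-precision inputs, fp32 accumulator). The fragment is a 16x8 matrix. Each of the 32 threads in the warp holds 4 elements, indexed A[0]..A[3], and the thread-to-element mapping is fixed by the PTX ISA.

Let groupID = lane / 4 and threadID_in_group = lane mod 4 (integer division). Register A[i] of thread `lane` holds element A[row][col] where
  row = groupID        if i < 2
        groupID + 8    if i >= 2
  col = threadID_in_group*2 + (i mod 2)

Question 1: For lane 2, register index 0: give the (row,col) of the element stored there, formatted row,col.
lane 2: gr=0 (2/4), th=2 (2%4)
i=0: r=0+0=0, c=2*2+0=4

0,4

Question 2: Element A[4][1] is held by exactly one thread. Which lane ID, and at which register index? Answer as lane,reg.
16,1

r=4→G=4,rhi=0  c=1→T=0,p=1
L=4*4+0=16  i=0*2+1=1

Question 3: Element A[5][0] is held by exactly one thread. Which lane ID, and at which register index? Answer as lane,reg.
20,0

r:5=>grp=5,rB=0  c:0=>tig=0,lo=0
L=5*4+0=20  i=0*2+0=0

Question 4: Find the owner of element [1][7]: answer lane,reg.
r=1⇒gr=1,Rb=0  c=7⇒th=3,odd=1
L=1*4+3=7  i=0*2+1=1

7,1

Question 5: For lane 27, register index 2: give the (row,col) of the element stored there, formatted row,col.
lane 27: grp=6 (27/4), tig=3 (27%4)
i=2: r=6+8=14, c=3*2+0=6

14,6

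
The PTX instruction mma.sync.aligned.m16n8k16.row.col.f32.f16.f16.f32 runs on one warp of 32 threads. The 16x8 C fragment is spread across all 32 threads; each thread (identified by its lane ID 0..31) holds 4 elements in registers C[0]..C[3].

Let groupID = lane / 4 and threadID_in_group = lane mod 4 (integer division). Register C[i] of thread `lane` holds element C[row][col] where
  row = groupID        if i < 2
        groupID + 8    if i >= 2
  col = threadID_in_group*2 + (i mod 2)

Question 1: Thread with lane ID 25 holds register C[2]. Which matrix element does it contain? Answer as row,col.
25: grp=6,tig=1
[2] (6+8,1*2+0) = (14,2)

14,2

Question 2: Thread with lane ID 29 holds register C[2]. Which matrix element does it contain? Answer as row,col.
15,2

lane 29: g=7 (29/4), t=1 (29%4)
i=2: r=7+8=15, c=1*2+0=2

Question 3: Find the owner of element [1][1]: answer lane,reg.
r=1⇒gr=1,Rb=0  c=1⇒th=0,odd=1
L=1*4+0=4  i=0*2+1=1

4,1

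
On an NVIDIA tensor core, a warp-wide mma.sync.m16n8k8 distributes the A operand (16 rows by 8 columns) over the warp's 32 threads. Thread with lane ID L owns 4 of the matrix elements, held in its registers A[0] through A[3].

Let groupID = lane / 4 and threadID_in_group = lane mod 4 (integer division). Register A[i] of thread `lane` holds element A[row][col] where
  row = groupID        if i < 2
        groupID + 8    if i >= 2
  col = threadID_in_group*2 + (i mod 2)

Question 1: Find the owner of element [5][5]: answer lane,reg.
r:5=>grp=5,rB=0  c:5=>tig=2,lo=1
L=5*4+2=22  i=0*2+1=1

22,1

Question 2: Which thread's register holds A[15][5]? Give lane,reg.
r:15=>grp=7,rB=1  c:5=>tig=2,lo=1
L=7*4+2=30  i=1*2+1=3

30,3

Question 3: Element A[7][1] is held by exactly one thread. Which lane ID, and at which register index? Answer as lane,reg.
r=7->g=7,rb=0  c=1->t=0,b0=1
L=7*4+0=28  i=0*2+1=1

28,1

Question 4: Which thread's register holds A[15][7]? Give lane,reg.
31,3

r: 15->gid=7,r8=1  c: 7->tid=3,i&1=1
L=7*4+3=31  i=1*2+1=3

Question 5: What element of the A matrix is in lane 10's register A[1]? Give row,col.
10: gr=2,th=2
[1] (2+0,2*2+1) = (2,5)

2,5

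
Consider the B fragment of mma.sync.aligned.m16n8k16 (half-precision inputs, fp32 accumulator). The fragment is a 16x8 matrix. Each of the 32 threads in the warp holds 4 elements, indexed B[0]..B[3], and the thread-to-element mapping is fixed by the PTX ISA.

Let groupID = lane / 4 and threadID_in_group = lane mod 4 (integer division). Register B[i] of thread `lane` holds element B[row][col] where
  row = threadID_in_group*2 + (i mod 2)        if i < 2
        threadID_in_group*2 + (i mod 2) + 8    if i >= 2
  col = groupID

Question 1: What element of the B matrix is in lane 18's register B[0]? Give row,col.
lane 18->18/4=4, 18 mod 4=2
i=0  r:2·2+0+0->4  c:4

4,4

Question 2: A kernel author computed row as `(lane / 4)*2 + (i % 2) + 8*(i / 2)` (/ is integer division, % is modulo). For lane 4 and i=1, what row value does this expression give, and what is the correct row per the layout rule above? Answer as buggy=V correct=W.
`(lane / 4)*2 + (i % 2) + 8*(i / 2)`[4,1]⇒3
4: gr=1,th=0
[1] (0*2+1+0,1) = (1,1)
row: 3 vs 1

buggy=3 correct=1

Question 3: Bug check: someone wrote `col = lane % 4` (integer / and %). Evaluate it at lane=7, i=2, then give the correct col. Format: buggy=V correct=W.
buggy=3 correct=1

`lane % 4`[7,2]->3
lane 7->7/4=1, 7 mod 4=3
i=2  r:2·3+0+8->14  c:1
col: 3 vs 1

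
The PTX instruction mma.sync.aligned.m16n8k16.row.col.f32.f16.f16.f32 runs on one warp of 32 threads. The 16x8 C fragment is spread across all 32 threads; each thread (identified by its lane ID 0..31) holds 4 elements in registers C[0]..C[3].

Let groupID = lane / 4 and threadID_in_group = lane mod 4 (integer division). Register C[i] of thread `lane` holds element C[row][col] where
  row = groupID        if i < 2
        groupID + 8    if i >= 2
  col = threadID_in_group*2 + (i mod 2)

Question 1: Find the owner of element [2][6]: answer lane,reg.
r=2→G=2,rhi=0  c=6→T=3,p=0
L=2*4+3=11  i=0*2+0=0

11,0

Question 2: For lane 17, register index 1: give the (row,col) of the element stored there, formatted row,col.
4,3

L=17->g=17>>2=4, t=17&3=1
[1]->row 4+0=4  col 1·2+1=3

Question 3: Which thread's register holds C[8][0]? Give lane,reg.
0,2

r:8=>grp=0,rB=1  c:0=>tig=0,lo=0
L=0*4+0=0  i=1*2+0=2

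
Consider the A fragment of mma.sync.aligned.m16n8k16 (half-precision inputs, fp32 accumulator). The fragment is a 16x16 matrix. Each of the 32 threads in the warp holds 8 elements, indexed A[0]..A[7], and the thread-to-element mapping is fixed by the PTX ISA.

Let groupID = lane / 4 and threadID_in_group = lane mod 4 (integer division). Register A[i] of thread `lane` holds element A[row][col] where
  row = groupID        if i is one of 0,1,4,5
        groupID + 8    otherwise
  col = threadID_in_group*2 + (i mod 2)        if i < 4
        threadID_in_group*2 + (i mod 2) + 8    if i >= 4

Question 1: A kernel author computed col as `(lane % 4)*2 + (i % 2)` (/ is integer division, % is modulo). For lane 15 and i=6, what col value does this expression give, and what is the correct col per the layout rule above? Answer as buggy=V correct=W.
`(lane % 4)*2 + (i % 2)`[15,6]=>6
lane 15: grp=3 (15/4), tig=3 (15%4)
i=6: r=3+8=11, c=3*2+0+8=14
col: 6 vs 14

buggy=6 correct=14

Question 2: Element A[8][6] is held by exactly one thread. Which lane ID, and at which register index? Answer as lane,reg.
r=8→G=0,rhi=1  c=6→chi=0,T=3,p=0
L=0*4+3=3  i=0*4+1*2+0=2

3,2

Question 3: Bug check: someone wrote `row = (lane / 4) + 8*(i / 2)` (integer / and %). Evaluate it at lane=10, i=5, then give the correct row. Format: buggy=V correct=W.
buggy=18 correct=2

`(lane / 4) + 8*(i / 2)`[10,5]->18
lane 10->10/4=2, 10 mod 4=2
i=5  r:2+0->2  c:2·2+1+8->13
row: 18 vs 2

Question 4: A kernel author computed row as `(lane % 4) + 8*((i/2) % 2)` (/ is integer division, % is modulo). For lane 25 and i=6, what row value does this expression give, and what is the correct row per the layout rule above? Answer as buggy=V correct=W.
`(lane % 4) + 8*((i/2) % 2)`[25,6]=>9
25: grp=6,tig=1
[6] (6+8,1*2+0+8) = (14,10)
row: 9 vs 14

buggy=9 correct=14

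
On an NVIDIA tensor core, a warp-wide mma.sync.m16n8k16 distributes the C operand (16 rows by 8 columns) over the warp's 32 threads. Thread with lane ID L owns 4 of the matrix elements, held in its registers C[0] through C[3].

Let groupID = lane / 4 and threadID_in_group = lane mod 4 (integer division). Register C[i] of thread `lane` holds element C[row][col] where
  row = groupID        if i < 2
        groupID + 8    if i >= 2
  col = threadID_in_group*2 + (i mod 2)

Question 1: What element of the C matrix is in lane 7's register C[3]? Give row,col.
7: gr=1,th=3
[3] (1+8,3*2+1) = (9,7)

9,7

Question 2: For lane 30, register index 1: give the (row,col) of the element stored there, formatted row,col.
L=30=>grp=30>>2=7, tig=30&3=2
[1]=>row 7+0=7  col 2·2+1=5

7,5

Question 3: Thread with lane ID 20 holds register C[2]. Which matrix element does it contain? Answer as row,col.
L=20→G=20>>2=5, T=20&3=0
[2]→row 5+8=13  col 0·2+0=0

13,0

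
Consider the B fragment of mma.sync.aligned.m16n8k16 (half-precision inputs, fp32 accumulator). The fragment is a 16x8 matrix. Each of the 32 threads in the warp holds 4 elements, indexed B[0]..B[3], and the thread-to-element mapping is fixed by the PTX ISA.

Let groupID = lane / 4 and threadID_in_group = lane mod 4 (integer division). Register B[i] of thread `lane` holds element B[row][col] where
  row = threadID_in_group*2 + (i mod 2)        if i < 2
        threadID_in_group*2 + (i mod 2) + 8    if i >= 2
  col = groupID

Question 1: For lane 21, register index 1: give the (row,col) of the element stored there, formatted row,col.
L=21⇒gr=21>>2=5, th=21&3=1
[1]⇒row 1·2+1+0=3  col gr=5

3,5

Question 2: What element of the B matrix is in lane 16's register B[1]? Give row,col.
1,4

16: gid=4,tid=0
[1] (0*2+1+0,4) = (1,4)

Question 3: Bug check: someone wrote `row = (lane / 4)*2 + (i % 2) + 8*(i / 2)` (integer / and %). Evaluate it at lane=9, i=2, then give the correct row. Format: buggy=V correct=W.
`(lane / 4)*2 + (i % 2) + 8*(i / 2)`[9,2]⇒12
L=9⇒gr=9>>2=2, th=9&3=1
[2]⇒row 1·2+0+8=10  col gr=2
row: 12 vs 10

buggy=12 correct=10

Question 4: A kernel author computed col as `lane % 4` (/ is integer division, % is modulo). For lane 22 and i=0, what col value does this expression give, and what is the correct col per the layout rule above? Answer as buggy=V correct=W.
`lane % 4`[22,0]⇒2
lane 22⇒22/4=5, 22 mod 4=2
i=0  r:2·2+0+0⇒4  c:5
col: 2 vs 5

buggy=2 correct=5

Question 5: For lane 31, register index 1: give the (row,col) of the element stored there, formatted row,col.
31: grp=7,tig=3
[1] (3*2+1+0,7) = (7,7)

7,7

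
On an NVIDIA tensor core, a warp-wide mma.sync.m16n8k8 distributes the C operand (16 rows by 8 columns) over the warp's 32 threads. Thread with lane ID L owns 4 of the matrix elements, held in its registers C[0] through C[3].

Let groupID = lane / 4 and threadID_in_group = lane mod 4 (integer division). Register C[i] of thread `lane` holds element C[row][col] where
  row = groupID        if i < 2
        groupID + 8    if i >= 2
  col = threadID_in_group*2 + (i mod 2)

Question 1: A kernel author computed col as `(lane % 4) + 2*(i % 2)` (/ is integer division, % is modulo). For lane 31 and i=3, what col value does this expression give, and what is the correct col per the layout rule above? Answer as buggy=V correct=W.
buggy=5 correct=7

`(lane % 4) + 2*(i % 2)`[31,3]⇒5
lane 31⇒31/4=7, 31 mod 4=3
i=3  r:7+8⇒15  c:2·3+1⇒7
col: 5 vs 7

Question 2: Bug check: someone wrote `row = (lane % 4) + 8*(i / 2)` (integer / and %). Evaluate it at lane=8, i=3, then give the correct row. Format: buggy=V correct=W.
buggy=8 correct=10

`(lane % 4) + 8*(i / 2)`[8,3]=>8
L=8=>grp=8>>2=2, tig=8&3=0
[3]=>row 2+8=10  col 0·2+1=1
row: 8 vs 10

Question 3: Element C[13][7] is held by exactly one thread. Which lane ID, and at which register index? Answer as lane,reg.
23,3

r:13=>grp=5,rB=1  c:7=>tig=3,lo=1
L=5*4+3=23  i=1*2+1=3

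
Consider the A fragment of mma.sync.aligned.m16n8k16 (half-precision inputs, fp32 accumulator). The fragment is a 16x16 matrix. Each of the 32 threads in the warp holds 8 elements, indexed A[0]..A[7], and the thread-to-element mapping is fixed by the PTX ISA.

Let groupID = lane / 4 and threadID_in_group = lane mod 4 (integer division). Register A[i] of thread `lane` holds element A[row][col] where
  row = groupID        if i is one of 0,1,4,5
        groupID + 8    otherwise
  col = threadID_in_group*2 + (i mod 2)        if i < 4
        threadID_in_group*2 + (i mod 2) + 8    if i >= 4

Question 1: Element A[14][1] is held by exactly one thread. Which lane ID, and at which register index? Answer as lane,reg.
24,3

r=14→G=6,rhi=1  c=1→chi=0,T=0,p=1
L=6*4+0=24  i=0*4+1*2+1=3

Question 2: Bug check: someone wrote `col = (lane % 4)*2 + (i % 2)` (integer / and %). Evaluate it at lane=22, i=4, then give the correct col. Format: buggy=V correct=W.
buggy=4 correct=12

`(lane % 4)*2 + (i % 2)`[22,4]⇒4
lane 22⇒22/4=5, 22 mod 4=2
i=4  r:5+0⇒5  c:2·2+0+8⇒12
col: 4 vs 12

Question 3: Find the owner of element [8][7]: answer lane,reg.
r=8->g=0,rb=1  c=7->cb=0,t=3,b0=1
L=0*4+3=3  i=0*4+1*2+1=3

3,3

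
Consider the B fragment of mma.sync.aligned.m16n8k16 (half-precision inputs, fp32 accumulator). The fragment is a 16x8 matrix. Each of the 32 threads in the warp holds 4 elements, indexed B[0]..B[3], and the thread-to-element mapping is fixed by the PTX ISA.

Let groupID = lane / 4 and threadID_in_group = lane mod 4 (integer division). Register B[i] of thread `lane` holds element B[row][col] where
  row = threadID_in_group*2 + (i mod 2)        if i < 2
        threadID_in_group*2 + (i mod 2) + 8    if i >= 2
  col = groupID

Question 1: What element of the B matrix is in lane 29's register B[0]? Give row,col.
2,7

L=29->gid=29>>2=7, tid=29&3=1
[0]->row 1·2+0+0=2  col gid=7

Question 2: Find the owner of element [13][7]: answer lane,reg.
30,3

c=7→G=7  r=13→rhi=1,T=2,p=1
L=7*4+2=30  i=1*2+1=3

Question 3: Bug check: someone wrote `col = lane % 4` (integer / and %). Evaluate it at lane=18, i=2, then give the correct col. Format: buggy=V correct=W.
`lane % 4`[18,2]->2
L=18->gid=18>>2=4, tid=18&3=2
[2]->row 2·2+0+8=12  col gid=4
col: 2 vs 4

buggy=2 correct=4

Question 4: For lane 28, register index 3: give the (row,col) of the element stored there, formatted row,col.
28: G=7,T=0
[3] (0*2+1+8,7) = (9,7)

9,7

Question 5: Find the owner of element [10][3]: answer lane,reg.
13,2

c=3->g=3  r=10->rb=1,t=1,b0=0
L=3*4+1=13  i=1*2+0=2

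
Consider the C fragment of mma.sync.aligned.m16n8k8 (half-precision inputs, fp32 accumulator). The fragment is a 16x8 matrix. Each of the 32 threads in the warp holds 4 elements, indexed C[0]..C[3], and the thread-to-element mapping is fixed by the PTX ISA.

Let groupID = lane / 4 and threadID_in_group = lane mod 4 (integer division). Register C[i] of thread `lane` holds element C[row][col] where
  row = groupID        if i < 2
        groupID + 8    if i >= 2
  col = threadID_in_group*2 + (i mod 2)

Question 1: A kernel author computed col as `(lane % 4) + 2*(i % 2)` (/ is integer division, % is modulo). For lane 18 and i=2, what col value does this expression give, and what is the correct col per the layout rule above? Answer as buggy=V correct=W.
`(lane % 4) + 2*(i % 2)`[18,2]=>2
18: grp=4,tig=2
[2] (4+8,2*2+0) = (12,4)
col: 2 vs 4

buggy=2 correct=4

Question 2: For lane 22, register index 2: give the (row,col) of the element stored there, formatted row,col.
22: g=5,t=2
[2] (5+8,2*2+0) = (13,4)

13,4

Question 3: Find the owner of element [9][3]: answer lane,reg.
r=9->g=1,rb=1  c=3->t=1,b0=1
L=1*4+1=5  i=1*2+1=3

5,3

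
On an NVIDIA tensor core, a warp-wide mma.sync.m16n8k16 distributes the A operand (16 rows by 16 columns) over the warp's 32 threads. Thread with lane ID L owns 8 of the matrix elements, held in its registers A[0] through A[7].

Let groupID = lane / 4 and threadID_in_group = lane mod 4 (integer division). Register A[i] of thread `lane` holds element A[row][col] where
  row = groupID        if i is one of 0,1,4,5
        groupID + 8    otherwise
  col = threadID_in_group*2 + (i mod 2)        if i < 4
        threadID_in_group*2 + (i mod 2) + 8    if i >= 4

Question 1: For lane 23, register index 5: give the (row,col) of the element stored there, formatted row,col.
lane 23→23/4=5, 23 mod 4=3
i=5  r:5+0→5  c:2·3+1+8→15

5,15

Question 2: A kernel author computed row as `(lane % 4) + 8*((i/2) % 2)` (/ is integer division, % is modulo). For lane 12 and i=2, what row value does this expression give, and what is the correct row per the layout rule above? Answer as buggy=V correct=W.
buggy=8 correct=11

`(lane % 4) + 8*((i/2) % 2)`[12,2]⇒8
12: gr=3,th=0
[2] (3+8,0*2+0+0) = (11,0)
row: 8 vs 11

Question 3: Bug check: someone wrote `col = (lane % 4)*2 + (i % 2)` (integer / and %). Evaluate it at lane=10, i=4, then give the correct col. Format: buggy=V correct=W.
`(lane % 4)*2 + (i % 2)`[10,4]=>4
lane 10: grp=2 (10/4), tig=2 (10%4)
i=4: r=2+0=2, c=2*2+0+8=12
col: 4 vs 12

buggy=4 correct=12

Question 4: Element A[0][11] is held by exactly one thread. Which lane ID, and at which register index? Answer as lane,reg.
1,5

r:0=>grp=0,rB=0  c:11=>cB=1,tig=1,lo=1
L=0*4+1=1  i=1*4+0*2+1=5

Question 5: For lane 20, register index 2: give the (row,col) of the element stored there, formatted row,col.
13,0

lane 20: grp=5 (20/4), tig=0 (20%4)
i=2: r=5+8=13, c=0*2+0+0=0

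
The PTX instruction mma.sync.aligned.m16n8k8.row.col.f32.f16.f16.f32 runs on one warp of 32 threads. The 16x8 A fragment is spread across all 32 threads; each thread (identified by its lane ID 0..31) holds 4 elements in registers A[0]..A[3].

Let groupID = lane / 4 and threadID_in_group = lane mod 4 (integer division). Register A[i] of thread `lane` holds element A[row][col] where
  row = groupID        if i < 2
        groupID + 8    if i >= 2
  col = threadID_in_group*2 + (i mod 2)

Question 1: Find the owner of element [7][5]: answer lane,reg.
30,1

r: 7->gid=7,r8=0  c: 5->tid=2,i&1=1
L=7*4+2=30  i=0*2+1=1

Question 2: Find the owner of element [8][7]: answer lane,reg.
r: 8->gid=0,r8=1  c: 7->tid=3,i&1=1
L=0*4+3=3  i=1*2+1=3

3,3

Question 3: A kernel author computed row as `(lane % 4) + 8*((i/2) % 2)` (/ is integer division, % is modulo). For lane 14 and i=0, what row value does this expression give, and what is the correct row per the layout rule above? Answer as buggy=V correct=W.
`(lane % 4) + 8*((i/2) % 2)`[14,0]->2
lane 14: g=3 (14/4), t=2 (14%4)
i=0: r=3+0=3, c=2*2+0=4
row: 2 vs 3

buggy=2 correct=3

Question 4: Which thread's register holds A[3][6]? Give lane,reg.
r=3->g=3,rb=0  c=6->t=3,b0=0
L=3*4+3=15  i=0*2+0=0

15,0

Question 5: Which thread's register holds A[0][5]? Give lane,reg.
r=0⇒gr=0,Rb=0  c=5⇒th=2,odd=1
L=0*4+2=2  i=0*2+1=1

2,1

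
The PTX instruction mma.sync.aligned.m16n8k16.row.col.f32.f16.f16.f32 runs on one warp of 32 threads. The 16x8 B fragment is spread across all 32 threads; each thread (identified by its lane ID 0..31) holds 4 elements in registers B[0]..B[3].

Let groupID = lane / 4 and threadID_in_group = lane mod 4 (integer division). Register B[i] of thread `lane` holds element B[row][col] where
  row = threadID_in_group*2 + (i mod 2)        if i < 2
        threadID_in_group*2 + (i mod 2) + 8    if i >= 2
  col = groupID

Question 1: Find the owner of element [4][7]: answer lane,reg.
30,0

c:7=>grp=7  r:4=>rB=0,tig=2,lo=0
L=7*4+2=30  i=0*2+0=0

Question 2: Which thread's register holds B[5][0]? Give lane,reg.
c=0⇒gr=0  r=5⇒Rb=0,th=2,odd=1
L=0*4+2=2  i=0*2+1=1

2,1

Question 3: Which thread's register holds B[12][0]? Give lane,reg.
c=0→G=0  r=12→rhi=1,T=2,p=0
L=0*4+2=2  i=1*2+0=2

2,2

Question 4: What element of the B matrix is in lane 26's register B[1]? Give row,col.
26: g=6,t=2
[1] (2*2+1+0,6) = (5,6)

5,6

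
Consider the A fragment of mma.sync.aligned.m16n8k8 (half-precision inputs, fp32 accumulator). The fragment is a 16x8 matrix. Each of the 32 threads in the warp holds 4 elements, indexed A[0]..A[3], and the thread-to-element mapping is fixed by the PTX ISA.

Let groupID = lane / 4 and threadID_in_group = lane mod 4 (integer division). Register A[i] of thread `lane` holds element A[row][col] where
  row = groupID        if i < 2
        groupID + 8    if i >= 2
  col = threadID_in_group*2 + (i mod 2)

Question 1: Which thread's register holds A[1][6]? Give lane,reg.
7,0

r:1=>grp=1,rB=0  c:6=>tig=3,lo=0
L=1*4+3=7  i=0*2+0=0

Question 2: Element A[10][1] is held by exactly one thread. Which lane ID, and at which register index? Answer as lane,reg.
r: 10->gid=2,r8=1  c: 1->tid=0,i&1=1
L=2*4+0=8  i=1*2+1=3

8,3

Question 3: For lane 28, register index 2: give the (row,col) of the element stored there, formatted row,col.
15,0

28: gid=7,tid=0
[2] (7+8,0*2+0) = (15,0)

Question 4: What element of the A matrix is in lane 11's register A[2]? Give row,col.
lane 11→11/4=2, 11 mod 4=3
i=2  r:2+8→10  c:2·3+0→6

10,6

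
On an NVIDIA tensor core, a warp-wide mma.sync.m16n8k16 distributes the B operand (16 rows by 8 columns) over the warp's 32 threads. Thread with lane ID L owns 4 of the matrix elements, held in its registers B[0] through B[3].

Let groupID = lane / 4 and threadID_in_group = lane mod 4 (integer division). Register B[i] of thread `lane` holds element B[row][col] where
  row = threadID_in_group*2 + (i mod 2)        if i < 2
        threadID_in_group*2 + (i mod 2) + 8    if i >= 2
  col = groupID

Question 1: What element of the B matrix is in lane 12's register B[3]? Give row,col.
9,3

lane 12->12/4=3, 12 mod 4=0
i=3  r:2·0+1+8->9  c:3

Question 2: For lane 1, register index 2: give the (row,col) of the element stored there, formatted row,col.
lane 1->1/4=0, 1 mod 4=1
i=2  r:2·1+0+8->10  c:0

10,0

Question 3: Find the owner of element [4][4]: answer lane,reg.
18,0

c=4⇒gr=4  r=4⇒Rb=0,th=2,odd=0
L=4*4+2=18  i=0*2+0=0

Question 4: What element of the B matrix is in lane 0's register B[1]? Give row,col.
1,0

L=0->gid=0>>2=0, tid=0&3=0
[1]->row 0·2+1+0=1  col gid=0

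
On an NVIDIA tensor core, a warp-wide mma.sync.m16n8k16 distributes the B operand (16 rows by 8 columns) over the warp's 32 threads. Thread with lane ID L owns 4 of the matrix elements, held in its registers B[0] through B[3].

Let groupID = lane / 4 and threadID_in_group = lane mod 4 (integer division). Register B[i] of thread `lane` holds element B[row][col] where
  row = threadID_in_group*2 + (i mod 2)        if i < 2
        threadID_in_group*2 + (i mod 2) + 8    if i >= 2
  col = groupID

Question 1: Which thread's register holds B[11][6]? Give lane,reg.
25,3

c=6->g=6  r=11->rb=1,t=1,b0=1
L=6*4+1=25  i=1*2+1=3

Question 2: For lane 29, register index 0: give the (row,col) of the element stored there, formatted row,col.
L=29⇒gr=29>>2=7, th=29&3=1
[0]⇒row 1·2+0+0=2  col gr=7

2,7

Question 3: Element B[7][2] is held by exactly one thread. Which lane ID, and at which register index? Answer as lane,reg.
11,1

c=2->g=2  r=7->rb=0,t=3,b0=1
L=2*4+3=11  i=0*2+1=1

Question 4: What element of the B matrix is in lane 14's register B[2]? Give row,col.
12,3

lane 14: g=3 (14/4), t=2 (14%4)
i=2: r=2*2+0+8=12, c=g=3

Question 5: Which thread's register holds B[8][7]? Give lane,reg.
28,2

c=7→G=7  r=8→rhi=1,T=0,p=0
L=7*4+0=28  i=1*2+0=2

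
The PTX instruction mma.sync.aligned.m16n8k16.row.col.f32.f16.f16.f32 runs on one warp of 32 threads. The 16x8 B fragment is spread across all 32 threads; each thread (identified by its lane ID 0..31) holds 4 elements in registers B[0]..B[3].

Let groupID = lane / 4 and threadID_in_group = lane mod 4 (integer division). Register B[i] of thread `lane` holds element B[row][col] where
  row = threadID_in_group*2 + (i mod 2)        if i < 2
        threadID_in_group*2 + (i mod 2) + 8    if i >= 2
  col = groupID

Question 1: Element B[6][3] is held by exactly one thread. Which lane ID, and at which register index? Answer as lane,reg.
c=3→G=3  r=6→rhi=0,T=3,p=0
L=3*4+3=15  i=0*2+0=0

15,0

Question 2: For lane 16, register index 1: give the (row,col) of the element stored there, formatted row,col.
1,4

lane 16->16/4=4, 16 mod 4=0
i=1  r:2·0+1+0->1  c:4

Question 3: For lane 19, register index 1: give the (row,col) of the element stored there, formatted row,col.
19: gr=4,th=3
[1] (3*2+1+0,4) = (7,4)

7,4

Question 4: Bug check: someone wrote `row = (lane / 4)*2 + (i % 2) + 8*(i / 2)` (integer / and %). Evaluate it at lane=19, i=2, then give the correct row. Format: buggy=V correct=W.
buggy=16 correct=14

`(lane / 4)*2 + (i % 2) + 8*(i / 2)`[19,2]⇒16
lane 19⇒19/4=4, 19 mod 4=3
i=2  r:2·3+0+8⇒14  c:4
row: 16 vs 14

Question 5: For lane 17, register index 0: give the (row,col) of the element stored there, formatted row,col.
L=17→G=17>>2=4, T=17&3=1
[0]→row 1·2+0+0=2  col G=4

2,4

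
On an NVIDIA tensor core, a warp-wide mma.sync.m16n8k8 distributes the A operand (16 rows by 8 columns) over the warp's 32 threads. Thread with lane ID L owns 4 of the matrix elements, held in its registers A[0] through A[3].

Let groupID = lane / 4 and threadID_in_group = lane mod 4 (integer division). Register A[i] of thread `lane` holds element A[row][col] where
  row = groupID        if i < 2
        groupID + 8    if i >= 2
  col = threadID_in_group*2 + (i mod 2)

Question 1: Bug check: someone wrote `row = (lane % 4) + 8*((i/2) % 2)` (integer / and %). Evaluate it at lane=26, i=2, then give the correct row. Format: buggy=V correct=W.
`(lane % 4) + 8*((i/2) % 2)`[26,2]⇒10
L=26⇒gr=26>>2=6, th=26&3=2
[2]⇒row 6+8=14  col 2·2+0=4
row: 10 vs 14

buggy=10 correct=14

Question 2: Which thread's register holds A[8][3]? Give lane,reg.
1,3

r:8=>grp=0,rB=1  c:3=>tig=1,lo=1
L=0*4+1=1  i=1*2+1=3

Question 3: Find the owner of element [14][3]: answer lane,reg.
r=14->g=6,rb=1  c=3->t=1,b0=1
L=6*4+1=25  i=1*2+1=3

25,3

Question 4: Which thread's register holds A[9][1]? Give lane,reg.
4,3

r=9→G=1,rhi=1  c=1→T=0,p=1
L=1*4+0=4  i=1*2+1=3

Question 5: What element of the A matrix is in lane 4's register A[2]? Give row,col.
9,0

lane 4->4/4=1, 4 mod 4=0
i=2  r:1+8->9  c:2·0+0->0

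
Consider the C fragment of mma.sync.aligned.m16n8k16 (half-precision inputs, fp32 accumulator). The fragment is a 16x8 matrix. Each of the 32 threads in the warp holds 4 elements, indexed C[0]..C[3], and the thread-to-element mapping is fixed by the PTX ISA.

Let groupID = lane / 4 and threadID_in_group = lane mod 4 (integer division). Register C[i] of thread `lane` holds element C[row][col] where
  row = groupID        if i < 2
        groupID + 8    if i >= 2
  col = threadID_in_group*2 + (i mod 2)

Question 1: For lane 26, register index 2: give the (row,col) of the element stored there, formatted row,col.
14,4

L=26→G=26>>2=6, T=26&3=2
[2]→row 6+8=14  col 2·2+0=4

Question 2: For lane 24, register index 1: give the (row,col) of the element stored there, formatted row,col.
6,1

24: gid=6,tid=0
[1] (6+0,0*2+1) = (6,1)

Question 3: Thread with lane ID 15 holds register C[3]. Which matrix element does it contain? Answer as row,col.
L=15=>grp=15>>2=3, tig=15&3=3
[3]=>row 3+8=11  col 3·2+1=7

11,7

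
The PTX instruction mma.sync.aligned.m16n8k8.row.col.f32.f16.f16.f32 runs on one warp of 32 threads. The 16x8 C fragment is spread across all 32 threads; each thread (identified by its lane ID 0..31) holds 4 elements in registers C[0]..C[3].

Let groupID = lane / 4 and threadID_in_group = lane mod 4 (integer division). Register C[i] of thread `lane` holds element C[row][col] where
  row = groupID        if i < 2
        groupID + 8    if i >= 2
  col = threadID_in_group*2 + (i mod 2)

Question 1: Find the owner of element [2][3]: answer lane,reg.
9,1

r=2→G=2,rhi=0  c=3→T=1,p=1
L=2*4+1=9  i=0*2+1=1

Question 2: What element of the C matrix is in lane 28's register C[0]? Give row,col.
lane 28⇒28/4=7, 28 mod 4=0
i=0  r:7+0⇒7  c:2·0+0⇒0

7,0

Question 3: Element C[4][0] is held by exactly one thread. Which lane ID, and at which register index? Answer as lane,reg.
r=4→G=4,rhi=0  c=0→T=0,p=0
L=4*4+0=16  i=0*2+0=0

16,0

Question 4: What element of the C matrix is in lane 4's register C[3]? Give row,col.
L=4->g=4>>2=1, t=4&3=0
[3]->row 1+8=9  col 0·2+1=1

9,1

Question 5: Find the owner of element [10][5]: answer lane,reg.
10,3

r=10⇒gr=2,Rb=1  c=5⇒th=2,odd=1
L=2*4+2=10  i=1*2+1=3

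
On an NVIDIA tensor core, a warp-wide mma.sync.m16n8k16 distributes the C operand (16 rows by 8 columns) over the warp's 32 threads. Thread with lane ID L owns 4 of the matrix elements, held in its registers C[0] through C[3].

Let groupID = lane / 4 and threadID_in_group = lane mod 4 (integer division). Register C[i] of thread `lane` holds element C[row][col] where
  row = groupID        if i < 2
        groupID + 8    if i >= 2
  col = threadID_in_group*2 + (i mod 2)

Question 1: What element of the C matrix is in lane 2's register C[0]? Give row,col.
2: gr=0,th=2
[0] (0+0,2*2+0) = (0,4)

0,4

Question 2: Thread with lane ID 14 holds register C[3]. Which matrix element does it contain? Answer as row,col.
11,5

lane 14: gr=3 (14/4), th=2 (14%4)
i=3: r=3+8=11, c=2*2+1=5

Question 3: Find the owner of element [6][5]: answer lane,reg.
26,1

r=6->g=6,rb=0  c=5->t=2,b0=1
L=6*4+2=26  i=0*2+1=1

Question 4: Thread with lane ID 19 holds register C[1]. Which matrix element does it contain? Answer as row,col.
4,7

19: g=4,t=3
[1] (4+0,3*2+1) = (4,7)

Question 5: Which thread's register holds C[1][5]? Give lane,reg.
r: 1->gid=1,r8=0  c: 5->tid=2,i&1=1
L=1*4+2=6  i=0*2+1=1

6,1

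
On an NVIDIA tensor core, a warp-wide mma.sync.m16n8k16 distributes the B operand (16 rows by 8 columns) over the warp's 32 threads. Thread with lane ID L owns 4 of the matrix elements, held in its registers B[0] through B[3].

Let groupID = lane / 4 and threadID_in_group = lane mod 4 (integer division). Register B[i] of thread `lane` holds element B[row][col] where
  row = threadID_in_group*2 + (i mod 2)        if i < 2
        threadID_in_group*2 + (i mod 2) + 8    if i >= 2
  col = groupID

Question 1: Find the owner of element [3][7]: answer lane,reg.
c:7=>grp=7  r:3=>rB=0,tig=1,lo=1
L=7*4+1=29  i=0*2+1=1

29,1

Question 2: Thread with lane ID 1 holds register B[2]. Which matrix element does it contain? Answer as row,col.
L=1⇒gr=1>>2=0, th=1&3=1
[2]⇒row 1·2+0+8=10  col gr=0

10,0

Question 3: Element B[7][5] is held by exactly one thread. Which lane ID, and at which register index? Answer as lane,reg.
23,1

c:5=>grp=5  r:7=>rB=0,tig=3,lo=1
L=5*4+3=23  i=0*2+1=1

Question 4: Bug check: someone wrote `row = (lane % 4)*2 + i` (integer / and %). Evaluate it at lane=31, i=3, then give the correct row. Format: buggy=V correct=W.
`(lane % 4)*2 + i`[31,3]⇒9
L=31⇒gr=31>>2=7, th=31&3=3
[3]⇒row 3·2+1+8=15  col gr=7
row: 9 vs 15

buggy=9 correct=15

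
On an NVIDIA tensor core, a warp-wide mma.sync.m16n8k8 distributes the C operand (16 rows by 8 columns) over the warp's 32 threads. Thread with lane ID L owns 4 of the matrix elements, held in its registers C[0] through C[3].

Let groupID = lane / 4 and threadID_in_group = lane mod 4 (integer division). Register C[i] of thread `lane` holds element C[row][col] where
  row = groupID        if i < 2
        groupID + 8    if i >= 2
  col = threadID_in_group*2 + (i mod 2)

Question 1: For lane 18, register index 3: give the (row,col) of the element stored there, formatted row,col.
12,5

18: grp=4,tig=2
[3] (4+8,2*2+1) = (12,5)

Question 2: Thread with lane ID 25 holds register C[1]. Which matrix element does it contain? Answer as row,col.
6,3

lane 25: grp=6 (25/4), tig=1 (25%4)
i=1: r=6+0=6, c=1*2+1=3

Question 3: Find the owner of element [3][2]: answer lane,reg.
r=3→G=3,rhi=0  c=2→T=1,p=0
L=3*4+1=13  i=0*2+0=0

13,0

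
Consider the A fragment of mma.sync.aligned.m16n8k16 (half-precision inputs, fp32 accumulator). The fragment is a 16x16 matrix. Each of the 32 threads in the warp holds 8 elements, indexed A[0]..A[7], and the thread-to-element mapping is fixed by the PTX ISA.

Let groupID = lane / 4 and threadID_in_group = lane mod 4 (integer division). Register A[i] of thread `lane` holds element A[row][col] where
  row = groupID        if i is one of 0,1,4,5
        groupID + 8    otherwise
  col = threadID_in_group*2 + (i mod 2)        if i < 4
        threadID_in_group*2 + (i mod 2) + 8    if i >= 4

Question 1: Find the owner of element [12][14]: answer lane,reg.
19,6

r: 12->gid=4,r8=1  c: 14->c8=1,tid=3,i&1=0
L=4*4+3=19  i=1*4+1*2+0=6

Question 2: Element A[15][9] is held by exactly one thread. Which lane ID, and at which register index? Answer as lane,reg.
r: 15->gid=7,r8=1  c: 9->c8=1,tid=0,i&1=1
L=7*4+0=28  i=1*4+1*2+1=7

28,7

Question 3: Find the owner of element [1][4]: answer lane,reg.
6,0

r=1->g=1,rb=0  c=4->cb=0,t=2,b0=0
L=1*4+2=6  i=0*4+0*2+0=0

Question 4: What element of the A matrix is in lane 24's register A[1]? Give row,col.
lane 24: grp=6 (24/4), tig=0 (24%4)
i=1: r=6+0=6, c=0*2+1+0=1

6,1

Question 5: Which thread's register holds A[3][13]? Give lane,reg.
14,5

r=3->g=3,rb=0  c=13->cb=1,t=2,b0=1
L=3*4+2=14  i=1*4+0*2+1=5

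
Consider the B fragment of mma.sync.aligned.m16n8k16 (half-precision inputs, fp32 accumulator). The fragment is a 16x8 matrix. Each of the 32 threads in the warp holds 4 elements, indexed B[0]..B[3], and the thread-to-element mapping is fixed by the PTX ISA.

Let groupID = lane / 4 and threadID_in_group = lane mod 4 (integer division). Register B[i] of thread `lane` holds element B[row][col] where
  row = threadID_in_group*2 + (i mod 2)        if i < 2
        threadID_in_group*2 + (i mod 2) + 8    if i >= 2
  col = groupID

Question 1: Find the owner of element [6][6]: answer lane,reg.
27,0

c: 6->gid=6  r: 6->r8=0,tid=3,i&1=0
L=6*4+3=27  i=0*2+0=0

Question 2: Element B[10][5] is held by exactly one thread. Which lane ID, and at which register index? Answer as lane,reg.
21,2

c=5->g=5  r=10->rb=1,t=1,b0=0
L=5*4+1=21  i=1*2+0=2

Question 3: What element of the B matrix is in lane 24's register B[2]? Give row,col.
8,6

lane 24=>24/4=6, 24 mod 4=0
i=2  r:2·0+0+8=>8  c:6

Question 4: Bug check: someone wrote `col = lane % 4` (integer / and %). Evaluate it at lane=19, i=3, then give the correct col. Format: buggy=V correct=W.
`lane % 4`[19,3]->3
lane 19: g=4 (19/4), t=3 (19%4)
i=3: r=3*2+1+8=15, c=g=4
col: 3 vs 4

buggy=3 correct=4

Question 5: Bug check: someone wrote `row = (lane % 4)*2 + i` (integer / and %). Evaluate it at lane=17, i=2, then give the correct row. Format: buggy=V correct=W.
buggy=4 correct=10

`(lane % 4)*2 + i`[17,2]→4
lane 17: G=4 (17/4), T=1 (17%4)
i=2: r=1*2+0+8=10, c=G=4
row: 4 vs 10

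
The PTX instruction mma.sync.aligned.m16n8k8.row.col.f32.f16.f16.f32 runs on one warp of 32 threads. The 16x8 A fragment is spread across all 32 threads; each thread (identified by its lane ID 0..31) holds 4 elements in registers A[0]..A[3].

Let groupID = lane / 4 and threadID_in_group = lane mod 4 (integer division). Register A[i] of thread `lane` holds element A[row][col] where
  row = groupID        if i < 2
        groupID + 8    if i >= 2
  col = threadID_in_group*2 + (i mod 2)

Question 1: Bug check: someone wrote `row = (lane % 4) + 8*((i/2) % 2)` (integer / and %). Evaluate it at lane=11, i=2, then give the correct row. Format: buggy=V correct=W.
buggy=11 correct=10

`(lane % 4) + 8*((i/2) % 2)`[11,2]⇒11
lane 11: gr=2 (11/4), th=3 (11%4)
i=2: r=2+8=10, c=3*2+0=6
row: 11 vs 10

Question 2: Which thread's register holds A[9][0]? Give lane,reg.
4,2

r=9⇒gr=1,Rb=1  c=0⇒th=0,odd=0
L=1*4+0=4  i=1*2+0=2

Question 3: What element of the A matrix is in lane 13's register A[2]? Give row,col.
lane 13: G=3 (13/4), T=1 (13%4)
i=2: r=3+8=11, c=1*2+0=2

11,2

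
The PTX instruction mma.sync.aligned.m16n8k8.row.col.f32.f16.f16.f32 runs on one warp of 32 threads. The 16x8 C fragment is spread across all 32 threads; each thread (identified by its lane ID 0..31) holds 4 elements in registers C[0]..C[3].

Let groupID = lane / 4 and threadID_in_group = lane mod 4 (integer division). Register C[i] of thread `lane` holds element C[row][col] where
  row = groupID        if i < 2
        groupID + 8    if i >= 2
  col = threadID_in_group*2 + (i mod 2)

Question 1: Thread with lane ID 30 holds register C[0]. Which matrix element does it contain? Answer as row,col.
7,4

lane 30: G=7 (30/4), T=2 (30%4)
i=0: r=7+0=7, c=2*2+0=4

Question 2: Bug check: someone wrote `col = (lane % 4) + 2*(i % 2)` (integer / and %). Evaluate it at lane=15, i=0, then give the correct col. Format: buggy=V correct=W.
`(lane % 4) + 2*(i % 2)`[15,0]→3
lane 15→15/4=3, 15 mod 4=3
i=0  r:3+0→3  c:2·3+0→6
col: 3 vs 6

buggy=3 correct=6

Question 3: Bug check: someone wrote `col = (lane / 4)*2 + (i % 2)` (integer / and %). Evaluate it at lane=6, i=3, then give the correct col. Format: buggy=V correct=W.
buggy=3 correct=5

`(lane / 4)*2 + (i % 2)`[6,3]=>3
lane 6: grp=1 (6/4), tig=2 (6%4)
i=3: r=1+8=9, c=2*2+1=5
col: 3 vs 5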